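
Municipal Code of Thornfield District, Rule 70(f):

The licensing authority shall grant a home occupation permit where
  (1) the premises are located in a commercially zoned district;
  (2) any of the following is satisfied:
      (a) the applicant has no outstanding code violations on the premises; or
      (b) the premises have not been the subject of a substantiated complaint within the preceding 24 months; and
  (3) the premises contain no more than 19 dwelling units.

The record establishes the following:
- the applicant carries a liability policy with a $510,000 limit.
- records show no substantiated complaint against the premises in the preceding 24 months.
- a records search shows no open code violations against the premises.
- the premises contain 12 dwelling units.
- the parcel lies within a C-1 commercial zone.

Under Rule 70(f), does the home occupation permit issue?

Yes — granted.

(1) commercially zoned — met.
(a) no code violations — holds.
(b) no complaint in 24 mo. — met.
So (2) is satisfied (T OR T).
(3) ≤ 19 units — met.
Overall = T AND T AND T = true.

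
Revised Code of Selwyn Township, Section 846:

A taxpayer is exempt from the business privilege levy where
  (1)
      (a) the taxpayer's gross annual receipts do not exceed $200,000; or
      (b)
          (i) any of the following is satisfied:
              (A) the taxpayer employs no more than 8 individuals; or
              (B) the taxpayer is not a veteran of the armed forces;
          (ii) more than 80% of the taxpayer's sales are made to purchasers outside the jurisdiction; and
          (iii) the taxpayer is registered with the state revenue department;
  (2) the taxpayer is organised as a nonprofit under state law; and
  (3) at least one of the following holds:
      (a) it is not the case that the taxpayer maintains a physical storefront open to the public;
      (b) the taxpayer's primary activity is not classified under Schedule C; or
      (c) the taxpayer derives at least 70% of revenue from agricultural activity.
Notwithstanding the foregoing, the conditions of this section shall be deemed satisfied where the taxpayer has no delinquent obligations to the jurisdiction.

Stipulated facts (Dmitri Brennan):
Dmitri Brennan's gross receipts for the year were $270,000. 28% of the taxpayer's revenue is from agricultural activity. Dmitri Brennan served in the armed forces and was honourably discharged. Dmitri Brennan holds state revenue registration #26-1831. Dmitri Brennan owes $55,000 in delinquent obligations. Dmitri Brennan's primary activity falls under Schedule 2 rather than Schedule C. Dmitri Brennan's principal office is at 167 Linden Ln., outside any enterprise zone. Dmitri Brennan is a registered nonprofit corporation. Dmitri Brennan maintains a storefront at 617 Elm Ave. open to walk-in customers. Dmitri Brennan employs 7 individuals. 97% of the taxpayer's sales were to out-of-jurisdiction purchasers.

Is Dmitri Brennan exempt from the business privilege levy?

(a) receipts ≤ $200,000 — not satisfied.
(A) ≤ 8 employees — met.
(B) not (veteran) — fails.
(i) = T OR F = true.
(ii) >80% out-of-jur. sales — met.
(iii) state-registered — satisfied.
(b): T AND T AND T → true.
(1) = F OR T = true.
(2) nonprofit — holds.
(a) not (has storefront) — not satisfied.
(b) not (Schedule C activity) — holds.
(c) ≥70% agricultural — fails.
So (3) is satisfied (F OR T OR F).
Overall = T AND T AND T = true.
Exception (no delinquency) — not satisfied.
Result: main true OR exception false → true.

Yes — exempt.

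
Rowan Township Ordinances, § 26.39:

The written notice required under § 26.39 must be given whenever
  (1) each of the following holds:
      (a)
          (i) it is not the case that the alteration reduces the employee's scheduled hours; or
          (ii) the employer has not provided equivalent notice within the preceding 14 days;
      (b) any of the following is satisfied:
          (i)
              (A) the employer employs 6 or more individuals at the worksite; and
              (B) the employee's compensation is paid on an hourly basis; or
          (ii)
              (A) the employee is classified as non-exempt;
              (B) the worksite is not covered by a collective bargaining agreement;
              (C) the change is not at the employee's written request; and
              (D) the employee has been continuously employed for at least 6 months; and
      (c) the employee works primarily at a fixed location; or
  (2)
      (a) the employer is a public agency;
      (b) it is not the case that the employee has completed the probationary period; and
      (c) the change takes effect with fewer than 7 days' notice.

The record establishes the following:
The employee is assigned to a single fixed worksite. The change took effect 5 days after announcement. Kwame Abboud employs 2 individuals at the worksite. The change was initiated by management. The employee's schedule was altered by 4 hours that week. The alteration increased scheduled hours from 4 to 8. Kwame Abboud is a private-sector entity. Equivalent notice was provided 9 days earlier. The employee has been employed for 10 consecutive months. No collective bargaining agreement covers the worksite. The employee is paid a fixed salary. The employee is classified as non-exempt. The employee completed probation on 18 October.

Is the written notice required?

(i) not (hours reduced) — holds.
(ii) no recent notice — fails.
So (a) is satisfied (T OR F).
(A) ≥ 6 at site — not satisfied.
(B) hourly-paid — not satisfied.
So (i) is not satisfied (F AND F).
(A) non-exempt — met.
(B) no CBA — satisfied.
(C) not employee-requested — holds.
(D) tenure ≥ 6 mo. — satisfied.
So (ii) is satisfied (T AND T AND T AND T).
(b) = F OR T = true.
(c) fixed location — satisfied.
So (1) is satisfied (T AND T AND T).
(a) public agency — not met.
(b) not (past probation) — fails.
(c) < 7 days' notice — met.
(2) = F AND F AND T = false.
Overall = T OR F = true.

Yes — required.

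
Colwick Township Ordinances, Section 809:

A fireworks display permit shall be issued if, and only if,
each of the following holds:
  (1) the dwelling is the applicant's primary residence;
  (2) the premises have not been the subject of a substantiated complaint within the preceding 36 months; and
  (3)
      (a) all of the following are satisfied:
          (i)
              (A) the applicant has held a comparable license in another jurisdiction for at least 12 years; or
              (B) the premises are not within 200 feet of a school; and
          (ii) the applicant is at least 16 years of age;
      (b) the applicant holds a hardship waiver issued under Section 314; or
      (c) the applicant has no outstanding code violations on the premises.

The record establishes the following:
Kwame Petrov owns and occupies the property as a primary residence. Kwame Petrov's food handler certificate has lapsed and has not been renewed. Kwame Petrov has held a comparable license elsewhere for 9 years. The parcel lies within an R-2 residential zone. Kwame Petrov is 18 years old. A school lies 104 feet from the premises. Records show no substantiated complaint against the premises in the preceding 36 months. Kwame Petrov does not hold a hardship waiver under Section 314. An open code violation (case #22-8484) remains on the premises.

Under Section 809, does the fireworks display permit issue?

No — denied.

(1) primary residence — satisfied.
(2) no complaint in 36 mo. — holds.
(A) prior license ≥ 12 yr — not satisfied.
(B) ≥200 ft from school — not satisfied.
(i) = F OR F = false.
(ii) age ≥ 16 — met.
So (a) is not satisfied (F AND T).
(b) hardship waiver — fails.
(c) no code violations — not met.
So (3) is not satisfied (F OR F OR F).
So Overall is not satisfied (T AND T AND F).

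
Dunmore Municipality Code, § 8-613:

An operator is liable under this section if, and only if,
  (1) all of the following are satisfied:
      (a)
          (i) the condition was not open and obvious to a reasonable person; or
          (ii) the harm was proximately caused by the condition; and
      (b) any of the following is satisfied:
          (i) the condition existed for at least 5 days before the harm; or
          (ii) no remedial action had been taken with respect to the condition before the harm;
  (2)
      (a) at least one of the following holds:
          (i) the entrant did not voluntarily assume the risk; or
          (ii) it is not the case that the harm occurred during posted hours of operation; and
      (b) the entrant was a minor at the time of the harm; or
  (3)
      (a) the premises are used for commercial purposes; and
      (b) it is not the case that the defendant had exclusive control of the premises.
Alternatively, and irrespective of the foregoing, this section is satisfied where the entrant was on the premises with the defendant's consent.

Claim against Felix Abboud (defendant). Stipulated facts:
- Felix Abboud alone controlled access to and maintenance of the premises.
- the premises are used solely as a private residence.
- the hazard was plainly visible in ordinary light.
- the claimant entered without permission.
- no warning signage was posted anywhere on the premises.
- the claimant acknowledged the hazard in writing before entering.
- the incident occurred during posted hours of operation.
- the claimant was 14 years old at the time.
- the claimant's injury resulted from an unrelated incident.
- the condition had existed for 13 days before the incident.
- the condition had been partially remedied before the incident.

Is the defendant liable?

No — not liable.

(i) not open/obvious — fails.
(ii) proximate cause — not met.
(a) = F OR F = false.
(i) condition ≥5 days old — satisfied.
(ii) no remedial action — not satisfied.
(b): T OR F → true.
(1) = F AND T = false.
(i) no assumed risk — not satisfied.
(ii) not (during posted hours) — not satisfied.
(a): F OR F → false.
(b) entrant a minor — holds.
(2) = F AND T = false.
(a) commercial use — not met.
(b) not (exclusive control) — fails.
(3) = F AND F = false.
So Overall is not satisfied (F OR F OR F).
Exception (consent to enter) — not satisfied.
Result: main false OR exception false → false.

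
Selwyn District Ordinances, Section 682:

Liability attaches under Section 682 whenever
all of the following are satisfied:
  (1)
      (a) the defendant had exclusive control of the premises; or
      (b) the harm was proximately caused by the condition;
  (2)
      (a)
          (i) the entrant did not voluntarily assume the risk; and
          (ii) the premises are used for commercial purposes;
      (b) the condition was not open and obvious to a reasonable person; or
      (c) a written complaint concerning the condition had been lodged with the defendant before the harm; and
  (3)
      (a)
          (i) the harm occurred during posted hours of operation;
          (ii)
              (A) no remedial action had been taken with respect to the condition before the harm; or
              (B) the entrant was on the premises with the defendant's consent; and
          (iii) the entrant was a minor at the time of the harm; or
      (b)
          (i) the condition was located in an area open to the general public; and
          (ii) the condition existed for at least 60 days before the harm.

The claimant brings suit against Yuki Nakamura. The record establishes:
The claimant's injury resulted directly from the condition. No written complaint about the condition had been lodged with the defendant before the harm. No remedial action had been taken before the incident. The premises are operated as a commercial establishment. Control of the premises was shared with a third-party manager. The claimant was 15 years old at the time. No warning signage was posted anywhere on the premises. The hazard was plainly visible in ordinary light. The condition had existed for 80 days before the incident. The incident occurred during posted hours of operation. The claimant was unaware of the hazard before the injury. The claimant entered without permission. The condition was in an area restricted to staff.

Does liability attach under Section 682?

(a) exclusive control — not satisfied.
(b) proximate cause — holds.
(1): F OR T → true.
(i) no assumed risk — holds.
(ii) commercial use — holds.
So (a) is satisfied (T AND T).
(b) not open/obvious — fails.
(c) complaint lodged — not met.
(2) = T OR F OR F = true.
(i) during posted hours — met.
(A) no remedial action — met.
(B) consent to enter — fails.
So (ii) is satisfied (T OR F).
(iii) entrant a minor — met.
(a): T AND T AND T → true.
(i) public area — not satisfied.
(ii) condition ≥60 days old — holds.
(b): F AND T → false.
(3): T OR F → true.
Overall: T AND T AND T → true.

Yes — liable.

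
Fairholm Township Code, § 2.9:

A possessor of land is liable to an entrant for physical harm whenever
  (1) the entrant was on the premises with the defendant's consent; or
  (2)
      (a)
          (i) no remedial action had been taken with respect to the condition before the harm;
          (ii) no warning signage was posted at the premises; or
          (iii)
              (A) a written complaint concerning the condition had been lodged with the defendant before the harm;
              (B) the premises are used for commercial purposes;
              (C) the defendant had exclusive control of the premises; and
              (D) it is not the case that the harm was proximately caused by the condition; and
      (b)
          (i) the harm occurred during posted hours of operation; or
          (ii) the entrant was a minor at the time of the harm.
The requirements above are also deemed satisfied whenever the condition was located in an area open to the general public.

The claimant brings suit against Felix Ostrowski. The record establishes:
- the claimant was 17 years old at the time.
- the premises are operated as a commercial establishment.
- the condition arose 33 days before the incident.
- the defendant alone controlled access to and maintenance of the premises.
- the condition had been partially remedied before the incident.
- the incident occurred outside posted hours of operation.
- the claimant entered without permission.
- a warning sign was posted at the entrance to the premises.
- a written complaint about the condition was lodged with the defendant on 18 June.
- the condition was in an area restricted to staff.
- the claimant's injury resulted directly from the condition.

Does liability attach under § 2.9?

(1) consent to enter — not met.
(i) no remedial action — not satisfied.
(ii) no signage posted — not satisfied.
(A) complaint lodged — satisfied.
(B) commercial use — met.
(C) exclusive control — met.
(D) not (proximate cause) — fails.
So (iii) is not satisfied (T AND T AND T AND F).
So (a) is not satisfied (F OR F OR F).
(i) during posted hours — not satisfied.
(ii) entrant a minor — satisfied.
(b) = F OR T = true.
So (2) is not satisfied (F AND T).
Overall = F OR F = false.
Exception (public area) — not satisfied.
Result: main false OR exception false → false.

No — not liable.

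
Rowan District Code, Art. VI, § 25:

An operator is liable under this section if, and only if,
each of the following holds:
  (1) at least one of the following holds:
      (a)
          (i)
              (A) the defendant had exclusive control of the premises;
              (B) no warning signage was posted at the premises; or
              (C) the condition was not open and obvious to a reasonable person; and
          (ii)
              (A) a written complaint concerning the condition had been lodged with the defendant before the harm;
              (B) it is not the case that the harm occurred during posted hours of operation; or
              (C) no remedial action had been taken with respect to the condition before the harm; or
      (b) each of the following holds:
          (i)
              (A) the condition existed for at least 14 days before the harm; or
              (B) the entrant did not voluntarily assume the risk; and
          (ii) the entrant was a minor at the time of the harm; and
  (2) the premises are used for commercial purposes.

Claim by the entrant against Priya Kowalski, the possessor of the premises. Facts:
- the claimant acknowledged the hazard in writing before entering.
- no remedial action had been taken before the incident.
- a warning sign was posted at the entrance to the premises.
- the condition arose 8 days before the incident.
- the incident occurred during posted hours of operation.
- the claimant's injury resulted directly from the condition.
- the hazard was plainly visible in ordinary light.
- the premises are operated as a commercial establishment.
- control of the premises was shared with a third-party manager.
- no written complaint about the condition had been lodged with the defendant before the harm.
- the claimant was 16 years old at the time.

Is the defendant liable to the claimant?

(A) exclusive control — fails.
(B) no signage posted — fails.
(C) not open/obvious — not satisfied.
(i): F OR F OR F → false.
(A) complaint lodged — not satisfied.
(B) not (during posted hours) — not satisfied.
(C) no remedial action — met.
So (ii) is satisfied (F OR F OR T).
(a): F AND T → false.
(A) condition ≥14 days old — not met.
(B) no assumed risk — not met.
(i) = F OR F = false.
(ii) entrant a minor — satisfied.
(b) = F AND T = false.
So (1) is not satisfied (F OR F).
(2) commercial use — satisfied.
Overall = F AND T = false.

No — not liable.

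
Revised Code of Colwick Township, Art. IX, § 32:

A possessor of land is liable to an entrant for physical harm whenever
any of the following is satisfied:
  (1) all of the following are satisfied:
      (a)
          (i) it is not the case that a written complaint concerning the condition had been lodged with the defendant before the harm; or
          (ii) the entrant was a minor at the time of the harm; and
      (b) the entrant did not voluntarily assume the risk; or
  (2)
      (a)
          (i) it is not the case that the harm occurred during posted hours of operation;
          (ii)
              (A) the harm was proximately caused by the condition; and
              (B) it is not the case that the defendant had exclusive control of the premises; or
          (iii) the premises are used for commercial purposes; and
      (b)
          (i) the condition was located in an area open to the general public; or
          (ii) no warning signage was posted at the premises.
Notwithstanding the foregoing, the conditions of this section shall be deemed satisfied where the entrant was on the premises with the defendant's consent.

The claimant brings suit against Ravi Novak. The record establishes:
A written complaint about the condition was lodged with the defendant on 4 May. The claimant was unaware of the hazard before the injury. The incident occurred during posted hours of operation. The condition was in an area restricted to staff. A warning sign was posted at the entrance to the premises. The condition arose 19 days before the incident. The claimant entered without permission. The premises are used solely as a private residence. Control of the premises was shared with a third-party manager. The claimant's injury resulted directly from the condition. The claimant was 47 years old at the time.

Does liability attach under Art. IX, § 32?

No — not liable.

(i) not (complaint lodged) — not satisfied.
(ii) entrant a minor — not met.
(a): F OR F → false.
(b) no assumed risk — met.
(1) = F AND T = false.
(i) not (during posted hours) — not satisfied.
(A) proximate cause — satisfied.
(B) not (exclusive control) — satisfied.
(ii) = T AND T = true.
(iii) commercial use — not met.
So (a) is satisfied (F OR T OR F).
(i) public area — not met.
(ii) no signage posted — not met.
(b) = F OR F = false.
(2) = T AND F = false.
Overall: F OR F → false.
Exception (consent to enter) — not satisfied.
Result: main false OR exception false → false.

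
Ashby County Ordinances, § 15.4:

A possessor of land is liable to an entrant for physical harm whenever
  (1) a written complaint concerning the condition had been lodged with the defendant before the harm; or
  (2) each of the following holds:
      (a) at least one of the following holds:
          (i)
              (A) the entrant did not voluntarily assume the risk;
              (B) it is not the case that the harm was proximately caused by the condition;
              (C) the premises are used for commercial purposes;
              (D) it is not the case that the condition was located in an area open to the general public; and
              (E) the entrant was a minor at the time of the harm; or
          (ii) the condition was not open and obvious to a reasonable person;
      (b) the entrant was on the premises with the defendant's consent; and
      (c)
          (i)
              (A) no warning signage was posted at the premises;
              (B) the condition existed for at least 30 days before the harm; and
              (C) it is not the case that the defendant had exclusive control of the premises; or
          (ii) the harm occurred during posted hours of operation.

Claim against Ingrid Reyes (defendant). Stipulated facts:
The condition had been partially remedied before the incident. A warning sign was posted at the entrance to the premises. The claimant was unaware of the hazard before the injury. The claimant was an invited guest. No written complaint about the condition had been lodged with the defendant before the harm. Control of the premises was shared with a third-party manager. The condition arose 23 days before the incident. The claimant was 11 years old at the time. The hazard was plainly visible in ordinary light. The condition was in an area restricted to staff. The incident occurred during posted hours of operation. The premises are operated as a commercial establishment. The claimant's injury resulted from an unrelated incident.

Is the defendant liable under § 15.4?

(1) complaint lodged — not satisfied.
(A) no assumed risk — met.
(B) not (proximate cause) — met.
(C) commercial use — met.
(D) not (public area) — holds.
(E) entrant a minor — met.
(i): T AND T AND T AND T AND T → true.
(ii) not open/obvious — not met.
(a): T OR F → true.
(b) consent to enter — holds.
(A) no signage posted — fails.
(B) condition ≥30 days old — not met.
(C) not (exclusive control) — satisfied.
(i): F AND F AND T → false.
(ii) during posted hours — met.
(c) = F OR T = true.
(2) = T AND T AND T = true.
Overall = F OR T = true.

Yes — liable.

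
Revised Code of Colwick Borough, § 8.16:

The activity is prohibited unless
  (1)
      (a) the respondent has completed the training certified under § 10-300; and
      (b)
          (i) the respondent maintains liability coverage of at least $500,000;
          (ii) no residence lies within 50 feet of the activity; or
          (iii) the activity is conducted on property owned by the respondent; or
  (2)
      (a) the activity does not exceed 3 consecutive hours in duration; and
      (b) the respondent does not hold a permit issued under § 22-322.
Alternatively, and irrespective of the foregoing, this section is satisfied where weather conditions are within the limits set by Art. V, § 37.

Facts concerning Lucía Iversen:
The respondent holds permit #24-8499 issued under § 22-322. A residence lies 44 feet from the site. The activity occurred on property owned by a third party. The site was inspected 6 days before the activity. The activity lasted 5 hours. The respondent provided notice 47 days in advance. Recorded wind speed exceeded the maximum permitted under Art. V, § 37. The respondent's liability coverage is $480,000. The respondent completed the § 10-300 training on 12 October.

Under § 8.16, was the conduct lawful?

No — unlawful.

(a) training certified — holds.
(i) coverage ≥ $500,000 — not met.
(ii) no residence in 50 ft — not satisfied.
(iii) own property — fails.
(b) = F OR F OR F = false.
(1): T AND F → false.
(a) ≤ 3 hrs duration — not satisfied.
(b) not (holds permit) — fails.
(2): F AND F → false.
Overall: F OR F → false.
Exception (weather ok) — not satisfied.
Result: main false OR exception false → false.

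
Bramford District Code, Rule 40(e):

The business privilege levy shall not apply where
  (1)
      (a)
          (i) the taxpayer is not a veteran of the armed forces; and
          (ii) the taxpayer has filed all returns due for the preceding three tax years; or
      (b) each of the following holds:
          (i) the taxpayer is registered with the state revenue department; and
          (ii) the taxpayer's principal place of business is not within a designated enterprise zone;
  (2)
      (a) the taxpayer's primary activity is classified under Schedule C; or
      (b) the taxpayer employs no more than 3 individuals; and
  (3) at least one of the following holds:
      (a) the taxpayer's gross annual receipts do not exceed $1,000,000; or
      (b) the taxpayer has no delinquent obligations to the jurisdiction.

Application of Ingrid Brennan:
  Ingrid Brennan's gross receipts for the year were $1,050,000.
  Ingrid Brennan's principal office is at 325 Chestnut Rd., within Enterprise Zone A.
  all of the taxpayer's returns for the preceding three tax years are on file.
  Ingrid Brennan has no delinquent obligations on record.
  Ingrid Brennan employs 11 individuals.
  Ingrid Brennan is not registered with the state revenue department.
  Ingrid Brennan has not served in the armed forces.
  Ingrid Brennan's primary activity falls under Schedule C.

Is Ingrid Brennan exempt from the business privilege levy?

Yes — exempt.

(i) not (veteran) — holds.
(ii) returns current — met.
(a): T AND T → true.
(i) state-registered — fails.
(ii) not (in enterprise zone) — fails.
(b): F AND F → false.
(1): T OR F → true.
(a) Schedule C activity — satisfied.
(b) ≤ 3 employees — fails.
So (2) is satisfied (T OR F).
(a) receipts ≤ $1,000,000 — not met.
(b) no delinquency — holds.
So (3) is satisfied (F OR T).
So Overall is satisfied (T AND T AND T).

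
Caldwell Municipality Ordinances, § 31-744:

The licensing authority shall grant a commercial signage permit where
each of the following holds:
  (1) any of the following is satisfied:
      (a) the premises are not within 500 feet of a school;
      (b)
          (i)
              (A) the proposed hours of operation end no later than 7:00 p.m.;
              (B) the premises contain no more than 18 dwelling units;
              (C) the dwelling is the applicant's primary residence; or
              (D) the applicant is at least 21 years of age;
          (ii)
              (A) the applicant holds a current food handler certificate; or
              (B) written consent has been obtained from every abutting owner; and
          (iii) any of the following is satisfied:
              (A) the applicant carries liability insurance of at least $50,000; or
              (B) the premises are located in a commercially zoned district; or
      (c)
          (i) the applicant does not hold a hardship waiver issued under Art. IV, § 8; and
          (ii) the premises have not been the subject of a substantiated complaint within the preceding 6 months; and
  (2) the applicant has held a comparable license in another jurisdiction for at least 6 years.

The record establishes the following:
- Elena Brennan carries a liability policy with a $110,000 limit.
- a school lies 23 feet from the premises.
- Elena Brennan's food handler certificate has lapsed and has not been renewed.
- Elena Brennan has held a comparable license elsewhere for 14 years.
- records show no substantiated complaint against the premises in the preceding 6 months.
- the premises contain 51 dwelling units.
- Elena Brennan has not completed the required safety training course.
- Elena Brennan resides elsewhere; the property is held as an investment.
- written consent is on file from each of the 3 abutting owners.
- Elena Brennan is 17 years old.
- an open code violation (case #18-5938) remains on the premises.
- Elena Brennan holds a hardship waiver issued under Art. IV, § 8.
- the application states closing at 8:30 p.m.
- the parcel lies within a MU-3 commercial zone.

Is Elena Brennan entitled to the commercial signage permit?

(a) ≥500 ft from school — fails.
(A) closes by 7 p.m. — fails.
(B) ≤ 18 units — not satisfied.
(C) primary residence — fails.
(D) age ≥ 21 — not satisfied.
(i): F OR F OR F OR F → false.
(A) food handler cert. — not met.
(B) all abutters consent — holds.
(ii): F OR T → true.
(A) insurance ≥ $50,000 — holds.
(B) commercially zoned — met.
(iii) = T OR T = true.
(b): F AND T AND T → false.
(i) not (hardship waiver) — fails.
(ii) no complaint in 6 mo. — satisfied.
(c) = F AND T = false.
(1): F OR F OR F → false.
(2) prior license ≥ 6 yr — satisfied.
Overall = F AND T = false.

No — denied.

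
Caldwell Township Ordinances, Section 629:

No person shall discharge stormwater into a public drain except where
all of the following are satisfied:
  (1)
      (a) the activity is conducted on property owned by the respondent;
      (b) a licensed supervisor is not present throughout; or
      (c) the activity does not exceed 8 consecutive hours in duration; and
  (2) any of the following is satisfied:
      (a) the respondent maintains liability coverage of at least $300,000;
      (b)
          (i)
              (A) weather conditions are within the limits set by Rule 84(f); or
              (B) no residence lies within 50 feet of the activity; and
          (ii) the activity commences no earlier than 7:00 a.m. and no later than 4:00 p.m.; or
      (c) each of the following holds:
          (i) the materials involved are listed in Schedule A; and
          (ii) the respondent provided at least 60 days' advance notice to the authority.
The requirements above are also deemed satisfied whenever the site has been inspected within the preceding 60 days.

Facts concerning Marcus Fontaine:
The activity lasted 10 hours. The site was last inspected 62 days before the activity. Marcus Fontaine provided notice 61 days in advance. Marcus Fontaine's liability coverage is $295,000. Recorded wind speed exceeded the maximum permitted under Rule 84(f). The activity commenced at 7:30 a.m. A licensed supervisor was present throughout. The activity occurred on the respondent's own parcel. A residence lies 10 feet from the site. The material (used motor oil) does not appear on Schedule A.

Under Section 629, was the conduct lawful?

No — unlawful.

(a) own property — holds.
(b) not (supervisor present) — fails.
(c) ≤ 8 hrs duration — not met.
(1) = T OR F OR F = true.
(a) coverage ≥ $300,000 — fails.
(A) weather ok — not met.
(B) no residence in 50 ft — not satisfied.
(i): F OR F → false.
(ii) start within hours — satisfied.
So (b) is not satisfied (F AND T).
(i) Schedule A material — not met.
(ii) ≥60 days' notice — holds.
(c): F AND T → false.
So (2) is not satisfied (F OR F OR F).
So Overall is not satisfied (T AND F).
Exception (site inspected) — not satisfied.
Result: main false OR exception false → false.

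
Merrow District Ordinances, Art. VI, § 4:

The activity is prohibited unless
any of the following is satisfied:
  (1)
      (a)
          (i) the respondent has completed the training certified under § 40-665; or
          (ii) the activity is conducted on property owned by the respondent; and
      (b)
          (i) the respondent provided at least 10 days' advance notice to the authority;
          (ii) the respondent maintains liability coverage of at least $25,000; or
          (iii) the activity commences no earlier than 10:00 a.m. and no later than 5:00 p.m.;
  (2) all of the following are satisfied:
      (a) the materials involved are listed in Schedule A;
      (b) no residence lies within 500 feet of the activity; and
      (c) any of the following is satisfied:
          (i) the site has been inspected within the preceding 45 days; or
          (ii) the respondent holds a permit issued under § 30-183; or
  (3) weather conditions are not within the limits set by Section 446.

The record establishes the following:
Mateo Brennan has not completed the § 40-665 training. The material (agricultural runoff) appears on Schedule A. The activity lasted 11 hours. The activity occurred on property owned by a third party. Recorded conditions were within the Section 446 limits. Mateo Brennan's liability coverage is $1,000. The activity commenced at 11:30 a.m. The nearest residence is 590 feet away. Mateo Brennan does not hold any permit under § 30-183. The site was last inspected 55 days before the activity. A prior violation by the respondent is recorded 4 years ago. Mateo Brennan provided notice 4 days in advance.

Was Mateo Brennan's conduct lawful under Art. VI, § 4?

(i) training certified — not satisfied.
(ii) own property — fails.
So (a) is not satisfied (F OR F).
(i) ≥10 days' notice — not met.
(ii) coverage ≥ $25,000 — not met.
(iii) start within hours — satisfied.
So (b) is satisfied (F OR F OR T).
(1): F AND T → false.
(a) Schedule A material — satisfied.
(b) no residence in 500 ft — met.
(i) site inspected — not satisfied.
(ii) holds permit — not met.
(c): F OR F → false.
(2): T AND T AND F → false.
(3) not (weather ok) — fails.
Overall: F OR F OR F → false.

No — unlawful.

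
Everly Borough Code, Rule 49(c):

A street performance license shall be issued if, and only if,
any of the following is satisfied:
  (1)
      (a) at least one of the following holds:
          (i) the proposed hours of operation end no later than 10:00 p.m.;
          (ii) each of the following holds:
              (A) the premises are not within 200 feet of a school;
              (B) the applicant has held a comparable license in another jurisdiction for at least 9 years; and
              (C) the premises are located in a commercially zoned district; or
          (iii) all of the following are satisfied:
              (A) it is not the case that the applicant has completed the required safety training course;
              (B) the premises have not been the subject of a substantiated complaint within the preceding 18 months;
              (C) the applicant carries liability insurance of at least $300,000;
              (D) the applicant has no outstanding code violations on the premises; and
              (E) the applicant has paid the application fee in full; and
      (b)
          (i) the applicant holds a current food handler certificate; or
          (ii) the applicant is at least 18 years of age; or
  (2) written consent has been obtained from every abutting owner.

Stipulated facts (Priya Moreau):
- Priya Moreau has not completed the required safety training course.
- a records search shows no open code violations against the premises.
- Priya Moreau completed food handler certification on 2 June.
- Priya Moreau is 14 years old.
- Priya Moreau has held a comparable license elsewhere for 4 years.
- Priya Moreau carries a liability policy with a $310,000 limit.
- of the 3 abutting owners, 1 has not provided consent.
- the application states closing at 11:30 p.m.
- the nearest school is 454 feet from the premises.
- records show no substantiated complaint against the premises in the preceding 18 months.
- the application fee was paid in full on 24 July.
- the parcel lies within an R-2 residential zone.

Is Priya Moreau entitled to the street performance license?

(i) closes by 10 p.m. — fails.
(A) ≥200 ft from school — holds.
(B) prior license ≥ 9 yr — not satisfied.
(C) commercially zoned — fails.
(ii) = T AND F AND F = false.
(A) not (safety training) — satisfied.
(B) no complaint in 18 mo. — satisfied.
(C) insurance ≥ $300,000 — holds.
(D) no code violations — met.
(E) fee paid — holds.
So (iii) is satisfied (T AND T AND T AND T AND T).
(a) = F OR F OR T = true.
(i) food handler cert. — satisfied.
(ii) age ≥ 18 — not met.
(b): T OR F → true.
So (1) is satisfied (T AND T).
(2) all abutters consent — fails.
Overall = T OR F = true.

Yes — granted.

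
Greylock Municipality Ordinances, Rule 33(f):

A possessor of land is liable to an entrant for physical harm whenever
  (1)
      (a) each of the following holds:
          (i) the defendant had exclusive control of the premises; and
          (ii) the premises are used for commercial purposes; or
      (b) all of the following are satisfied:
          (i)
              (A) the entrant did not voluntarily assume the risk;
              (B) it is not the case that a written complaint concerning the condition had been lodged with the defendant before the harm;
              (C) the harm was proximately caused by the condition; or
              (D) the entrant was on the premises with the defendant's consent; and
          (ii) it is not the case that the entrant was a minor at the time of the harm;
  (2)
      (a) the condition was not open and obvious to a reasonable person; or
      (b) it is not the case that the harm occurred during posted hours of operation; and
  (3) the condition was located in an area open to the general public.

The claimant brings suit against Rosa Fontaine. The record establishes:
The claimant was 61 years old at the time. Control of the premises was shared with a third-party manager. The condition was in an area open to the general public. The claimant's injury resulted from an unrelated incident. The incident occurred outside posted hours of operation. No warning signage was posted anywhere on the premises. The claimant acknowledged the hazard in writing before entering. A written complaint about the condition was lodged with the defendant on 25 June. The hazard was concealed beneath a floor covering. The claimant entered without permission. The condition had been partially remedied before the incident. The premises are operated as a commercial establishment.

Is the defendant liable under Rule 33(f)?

(i) exclusive control — not met.
(ii) commercial use — holds.
(a): F AND T → false.
(A) no assumed risk — not satisfied.
(B) not (complaint lodged) — not met.
(C) proximate cause — not satisfied.
(D) consent to enter — fails.
So (i) is not satisfied (F OR F OR F OR F).
(ii) not (entrant a minor) — holds.
So (b) is not satisfied (F AND T).
(1) = F OR F = false.
(a) not open/obvious — met.
(b) not (during posted hours) — holds.
(2) = T OR T = true.
(3) public area — holds.
So Overall is not satisfied (F AND T AND T).

No — not liable.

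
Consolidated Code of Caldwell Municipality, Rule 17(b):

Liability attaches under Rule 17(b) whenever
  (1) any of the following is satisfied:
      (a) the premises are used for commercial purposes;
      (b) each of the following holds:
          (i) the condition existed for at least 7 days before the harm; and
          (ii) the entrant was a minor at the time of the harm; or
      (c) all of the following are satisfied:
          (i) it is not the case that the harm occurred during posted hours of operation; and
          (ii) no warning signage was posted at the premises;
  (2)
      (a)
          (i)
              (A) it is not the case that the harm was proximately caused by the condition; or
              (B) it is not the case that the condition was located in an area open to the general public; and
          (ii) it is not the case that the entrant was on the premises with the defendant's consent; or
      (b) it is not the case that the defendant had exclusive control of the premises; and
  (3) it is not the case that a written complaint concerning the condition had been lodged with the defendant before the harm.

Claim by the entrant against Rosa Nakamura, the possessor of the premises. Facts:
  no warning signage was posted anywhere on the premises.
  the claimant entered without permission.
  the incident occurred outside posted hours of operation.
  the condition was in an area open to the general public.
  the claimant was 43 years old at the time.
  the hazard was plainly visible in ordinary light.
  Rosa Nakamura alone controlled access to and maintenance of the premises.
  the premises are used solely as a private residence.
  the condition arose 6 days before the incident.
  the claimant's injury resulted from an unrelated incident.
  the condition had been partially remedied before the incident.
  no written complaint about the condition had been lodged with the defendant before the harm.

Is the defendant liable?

Yes — liable.

(a) commercial use — fails.
(i) condition ≥7 days old — not satisfied.
(ii) entrant a minor — not met.
(b): F AND F → false.
(i) not (during posted hours) — holds.
(ii) no signage posted — satisfied.
So (c) is satisfied (T AND T).
(1): F OR F OR T → true.
(A) not (proximate cause) — holds.
(B) not (public area) — not satisfied.
(i): T OR F → true.
(ii) not (consent to enter) — met.
(a): T AND T → true.
(b) not (exclusive control) — fails.
So (2) is satisfied (T OR F).
(3) not (complaint lodged) — holds.
So Overall is satisfied (T AND T AND T).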